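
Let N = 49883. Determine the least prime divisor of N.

83

49883 is odd.
Digit sum 32, not divisible by 3.
Ends in 3: not divisible by 5.
7: 49883 = 7·7126 + 1
11: 49883 = 11·4534 + 9
13: 49883 = 13·3837 + 2
17: 49883 = 17·2934 + 5
19: 49883 = 19·2625 + 8
23: 49883 = 23·2168 + 19
29: 49883 = 29·1720 + 3
31: 49883 = 31·1609 + 4
37: 49883 = 37·1348 + 7
41: 49883 = 41·1216 + 27
43: 49883 = 43·1160 + 3
47: 49883 = 47·1061 + 16
53: 49883 = 53·941 + 10
59: 49883 = 59·845 + 28
61: 49883 = 61·817 + 46
67: 49883 = 67·744 + 35
71: 49883 = 71·702 + 41
73: 49883 = 73·683 + 24
79: 49883 = 79·631 + 34
83: 49883 = 83·601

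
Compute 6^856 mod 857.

6^1 ≡ 6 (mod 857)
6^2 ≡ 6^2 = 36 ≡ 36 (mod 857)
6^4 ≡ 36^2 = 1296 ≡ 439 (mod 857)
6^8 ≡ 439^2 = 192721 ≡ 753 (mod 857)
6^16 ≡ 753^2 = 567009 ≡ 532 (mod 857)
6^32 ≡ 532^2 = 283024 ≡ 214 (mod 857)
6^64 ≡ 214^2 = 45796 ≡ 375 (mod 857)
6^128 ≡ 375^2 = 140625 ≡ 77 (mod 857)
6^256 ≡ 77^2 = 5929 ≡ 787 (mod 857)
6^512 ≡ 787^2 = 619369 ≡ 615 (mod 857)
856 = 512 + 256 + 64 + 16 + 8 in binary powers of 2.
So 6^856 ≡ 615 · 787 · 375 · 532 · 753 ≡ 1 (mod 857).
Since the result is 1, base 6 gives no evidence that 857 is composite.

1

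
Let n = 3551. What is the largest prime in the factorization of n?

67

3551 = 53 · 67
67 is prime.
So 3551 = 53 · 67; the largest prime factor is 67.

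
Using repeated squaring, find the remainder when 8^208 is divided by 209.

8^1 ≡ 8 (mod 209)
8^2 ≡ 8^2 = 64 ≡ 64 (mod 209)
8^4 ≡ 64^2 = 4096 ≡ 125 (mod 209)
8^8 ≡ 125^2 = 15625 ≡ 159 (mod 209)
8^16 ≡ 159^2 = 25281 ≡ 201 (mod 209)
8^32 ≡ 201^2 = 40401 ≡ 64 (mod 209)
8^64 ≡ 64^2 = 4096 ≡ 125 (mod 209)
8^128 ≡ 125^2 = 15625 ≡ 159 (mod 209)
208 = 128 + 64 + 16 in binary powers of 2.
So 8^208 ≡ 159 · 125 · 201 ≡ 49 (mod 209).
Since 49 ≠ 1, base 8 is a Fermat witness: 209 is composite.

49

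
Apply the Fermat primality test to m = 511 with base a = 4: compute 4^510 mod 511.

4^1 ≡ 4 (mod 511)
4^2 ≡ 4^2 = 16 ≡ 16 (mod 511)
4^4 ≡ 16^2 = 256 ≡ 256 (mod 511)
4^8 ≡ 256^2 = 65536 ≡ 128 (mod 511)
4^16 ≡ 128^2 = 16384 ≡ 32 (mod 511)
4^32 ≡ 32^2 = 1024 ≡ 2 (mod 511)
4^64 ≡ 2^2 = 4 ≡ 4 (mod 511)
4^128 ≡ 4^2 = 16 ≡ 16 (mod 511)
4^256 ≡ 16^2 = 256 ≡ 256 (mod 511)
510 = 256 + 128 + 64 + 32 + 16 + 8 + 4 + 2 in binary powers of 2.
So 4^510 ≡ 256 · 16 · 4 · 2 · 32 · 128 · 256 · 16 ≡ 8 (mod 511).
Since 8 ≠ 1, base 4 is a Fermat witness: 511 is composite.

8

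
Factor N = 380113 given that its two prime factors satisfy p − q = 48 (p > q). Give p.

Since p = q + 48, we have 380113 = q(q + 48), so q² + 48q − 380113 = 0.
Discriminant: 48² + 4·380113 = 2304 + 1520452 = 1522756; √1522756 = 1234.
q = (−48 + 1234)/2 = 593, and p = q + 48 = 641.
Check: 593 · 641 = 380113.

641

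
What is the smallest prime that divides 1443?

1443 is odd.
Digit sum 12, divisible by 3.

3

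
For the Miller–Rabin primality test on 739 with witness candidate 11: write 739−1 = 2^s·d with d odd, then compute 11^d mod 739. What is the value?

1

739 − 1 = 738 = 2^1 · 369, so d = 369.
11^1 ≡ 11 (mod 739)
11^2 ≡ 11^2 = 121 ≡ 121 (mod 739)
11^4 ≡ 121^2 = 14641 ≡ 600 (mod 739)
11^8 ≡ 600^2 = 360000 ≡ 107 (mod 739)
11^16 ≡ 107^2 = 11449 ≡ 364 (mod 739)
11^32 ≡ 364^2 = 132496 ≡ 215 (mod 739)
11^64 ≡ 215^2 = 46225 ≡ 407 (mod 739)
11^128 ≡ 407^2 = 165649 ≡ 113 (mod 739)
11^256 ≡ 113^2 = 12769 ≡ 206 (mod 739)
369 = 256 + 64 + 32 + 16 + 1 in binary powers of 2.
So 11^369 ≡ 206 · 407 · 215 · 364 · 11 ≡ 1 (mod 739).
Since 11^d ≡ 1 (mod 739), base 11 does not prove 739 composite.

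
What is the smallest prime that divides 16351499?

16351499 is odd.
Digit sum 38, not divisible by 3.
Ends in 9: not divisible by 5.
7: 16351499 = 7·2335928 + 3
11: 16351499 = 11·1486499 + 10
13: 16351499 = 13·1257807 + 8
17: 16351499 = 17·961852 + 15
19: 16351499 = 19·860605 + 4
23: 16351499 = 23·710934 + 17
29: 16351499 = 29·563844 + 23
31: 16351499 = 31·527467 + 22
37: 16351499 = 37·441932 + 15
41: 16351499 = 41·398817 + 2
43: 16351499 = 43·380267 + 18
47: 16351499 = 47·347904 + 11
53: 16351499 = 53·308518 + 45
59: 16351499 = 59·277144 + 3
61: 16351499 = 61·268057 + 22
67: 16351499 = 67·244052 + 15
71: 16351499 = 71·230302 + 57
73: 16351499 = 73·223993 + 10
79: 16351499 = 79·206981

79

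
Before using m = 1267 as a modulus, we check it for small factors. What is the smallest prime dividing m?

7

1267 is odd.
Digit sum 16, not divisible by 3.
Ends in 7: not divisible by 5.
7: 1267 = 7·181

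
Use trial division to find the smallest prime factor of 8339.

31

8339 is odd.
Digit sum 23, not divisible by 3.
Ends in 9: not divisible by 5.
7: 8339 = 7·1191 + 2
11: 8339 = 11·758 + 1
13: 8339 = 13·641 + 6
17: 8339 = 17·490 + 9
19: 8339 = 19·438 + 17
23: 8339 = 23·362 + 13
29: 8339 = 29·287 + 16
31: 8339 = 31·269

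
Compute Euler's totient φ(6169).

Factor: 6169 = 31 · 199.
φ(6169) = (31−1) · (199−1) = 30 · 198 = 5940.

5940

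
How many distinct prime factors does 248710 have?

248710 = 2 · 124355
124355 = 5 · 24871
24871 = 7 · 3553
3553 = 11 · 323
323 = 17 · 19
248710 = 2 · 5 · 7 · 11 · 17 · 19, which has 6 distinct prime factors.

6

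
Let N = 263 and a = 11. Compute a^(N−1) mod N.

11^1 ≡ 11 (mod 263)
11^2 ≡ 11^2 = 121 ≡ 121 (mod 263)
11^4 ≡ 121^2 = 14641 ≡ 176 (mod 263)
11^8 ≡ 176^2 = 30976 ≡ 205 (mod 263)
11^16 ≡ 205^2 = 42025 ≡ 208 (mod 263)
11^32 ≡ 208^2 = 43264 ≡ 132 (mod 263)
11^64 ≡ 132^2 = 17424 ≡ 66 (mod 263)
11^128 ≡ 66^2 = 4356 ≡ 148 (mod 263)
11^256 ≡ 148^2 = 21904 ≡ 75 (mod 263)
262 = 256 + 4 + 2 in binary powers of 2.
So 11^262 ≡ 75 · 176 · 121 ≡ 1 (mod 263).
Since the result is 1, base 11 gives no evidence that 263 is composite.

1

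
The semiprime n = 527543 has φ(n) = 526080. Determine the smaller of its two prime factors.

φ(n) = (p−1)(q−1) = n − (p+q) + 1, so p + q = 527543 − 526080 + 1 = 1464.
p and q are the roots of t² − 1464t + 527543 = 0.
Discriminant: 1464² − 4·527543 = 2143296 − 2110172 = 33124; √33124 = 182.
q = (1464 − 182)/2 = 641, p = (1464 + 182)/2 = 823.
Check: 641 · 823 = 527543.

641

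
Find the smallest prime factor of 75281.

75281 is odd.
Digit sum 23, not divisible by 3.
Ends in 1: not divisible by 5.
7: 75281 = 7·10754 + 3
11: 75281 = 11·6843 + 8
13: 75281 = 13·5790 + 11
17: 75281 = 17·4428 + 5
19: 75281 = 19·3962 + 3
23: 75281 = 23·3273 + 2
29: 75281 = 29·2595 + 26
31: 75281 = 31·2428 + 13
37: 75281 = 37·2034 + 23
41: 75281 = 41·1836 + 5
43: 75281 = 43·1750 + 31
47: 75281 = 47·1601 + 34
53: 75281 = 53·1420 + 21
59: 75281 = 59·1275 + 56
61: 75281 = 61·1234 + 7
67: 75281 = 67·1123 + 40
71: 75281 = 71·1060 + 21
73: 75281 = 73·1031 + 18
79: 75281 = 79·952 + 73
83: 75281 = 83·907

83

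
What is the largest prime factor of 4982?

4982 = 2 · 2491
2491 = 47 · 53
53 is prime.
So 4982 = 2 · 47 · 53; the largest prime factor is 53.

53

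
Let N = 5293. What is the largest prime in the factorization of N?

5293 = 67 · 79
79 is prime.
So 5293 = 67 · 79; the largest prime factor is 79.

79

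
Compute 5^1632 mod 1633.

96

5^1 ≡ 5 (mod 1633)
5^2 ≡ 5^2 = 25 ≡ 25 (mod 1633)
5^4 ≡ 25^2 = 625 ≡ 625 (mod 1633)
5^8 ≡ 625^2 = 390625 ≡ 338 (mod 1633)
5^16 ≡ 338^2 = 114244 ≡ 1567 (mod 1633)
5^32 ≡ 1567^2 = 2455489 ≡ 1090 (mod 1633)
5^64 ≡ 1090^2 = 1188100 ≡ 909 (mod 1633)
5^128 ≡ 909^2 = 826281 ≡ 1616 (mod 1633)
5^256 ≡ 1616^2 = 2611456 ≡ 289 (mod 1633)
5^512 ≡ 289^2 = 83521 ≡ 238 (mod 1633)
5^1024 ≡ 238^2 = 56644 ≡ 1122 (mod 1633)
1632 = 1024 + 512 + 64 + 32 in binary powers of 2.
So 5^1632 ≡ 1122 · 238 · 909 · 1090 ≡ 96 (mod 1633).
Since 96 ≠ 1, base 5 is a Fermat witness: 1633 is composite.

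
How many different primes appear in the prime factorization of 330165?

330165 = 3^2 · 36685
36685 = 5 · 7337
7337 = 11 · 667
667 = 23 · 29
330165 = 3^2 · 5 · 11 · 23 · 29, which has 5 distinct prime factors.

5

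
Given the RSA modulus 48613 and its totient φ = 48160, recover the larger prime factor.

φ(n) = (p−1)(q−1) = n − (p+q) + 1, so p + q = 48613 − 48160 + 1 = 454.
p and q are the roots of t² − 454t + 48613 = 0.
Discriminant: 454² − 4·48613 = 206116 − 194452 = 11664; √11664 = 108.
q = (454 − 108)/2 = 173, p = (454 + 108)/2 = 281.
Check: 173 · 281 = 48613.

281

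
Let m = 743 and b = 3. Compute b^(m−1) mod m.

3^1 ≡ 3 (mod 743)
3^2 ≡ 3^2 = 9 ≡ 9 (mod 743)
3^4 ≡ 9^2 = 81 ≡ 81 (mod 743)
3^8 ≡ 81^2 = 6561 ≡ 617 (mod 743)
3^16 ≡ 617^2 = 380689 ≡ 273 (mod 743)
3^32 ≡ 273^2 = 74529 ≡ 229 (mod 743)
3^64 ≡ 229^2 = 52441 ≡ 431 (mod 743)
3^128 ≡ 431^2 = 185761 ≡ 11 (mod 743)
3^256 ≡ 11^2 = 121 ≡ 121 (mod 743)
3^512 ≡ 121^2 = 14641 ≡ 524 (mod 743)
742 = 512 + 128 + 64 + 32 + 4 + 2 in binary powers of 2.
So 3^742 ≡ 524 · 11 · 431 · 229 · 81 · 9 ≡ 1 (mod 743).
Since the result is 1, base 3 gives no evidence that 743 is composite.

1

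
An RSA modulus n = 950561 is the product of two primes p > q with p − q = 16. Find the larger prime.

Since p = q + 16, we have 950561 = q(q + 16), so q² + 16q − 950561 = 0.
Discriminant: 16² + 4·950561 = 256 + 3802244 = 3802500; √3802500 = 1950.
q = (−16 + 1950)/2 = 967, and p = q + 16 = 983.
Check: 967 · 983 = 950561.

983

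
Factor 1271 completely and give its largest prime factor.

41

1271 = 31 · 41
41 is prime.
So 1271 = 31 · 41; the largest prime factor is 41.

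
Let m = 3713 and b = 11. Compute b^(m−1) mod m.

2453

11^1 ≡ 11 (mod 3713)
11^2 ≡ 11^2 = 121 ≡ 121 (mod 3713)
11^4 ≡ 121^2 = 14641 ≡ 3502 (mod 3713)
11^8 ≡ 3502^2 = 12264004 ≡ 3678 (mod 3713)
11^16 ≡ 3678^2 = 13527684 ≡ 1225 (mod 3713)
11^32 ≡ 1225^2 = 1500625 ≡ 573 (mod 3713)
11^64 ≡ 573^2 = 328329 ≡ 1585 (mod 3713)
11^128 ≡ 1585^2 = 2512225 ≡ 2237 (mod 3713)
11^256 ≡ 2237^2 = 5004169 ≡ 2758 (mod 3713)
11^512 ≡ 2758^2 = 7606564 ≡ 2340 (mod 3713)
11^1024 ≡ 2340^2 = 5475600 ≡ 2638 (mod 3713)
11^2048 ≡ 2638^2 = 6959044 ≡ 882 (mod 3713)
3712 = 2048 + 1024 + 512 + 128 in binary powers of 2.
So 11^3712 ≡ 882 · 2638 · 2340 · 2237 ≡ 2453 (mod 3713).
Since 2453 ≠ 1, base 11 is a Fermat witness: 3713 is composite.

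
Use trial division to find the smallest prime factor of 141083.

17

141083 is odd.
Digit sum 17, not divisible by 3.
Ends in 3: not divisible by 5.
7: 141083 = 7·20154 + 5
11: 141083 = 11·12825 + 8
13: 141083 = 13·10852 + 7
17: 141083 = 17·8299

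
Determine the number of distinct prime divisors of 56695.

4

56695 = 5 · 11339
11339 = 17 · 667
667 = 23 · 29
56695 = 5 · 17 · 23 · 29, which has 4 distinct prime factors.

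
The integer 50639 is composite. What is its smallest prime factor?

79

50639 is odd.
Digit sum 23, not divisible by 3.
Ends in 9: not divisible by 5.
7: 50639 = 7·7234 + 1
11: 50639 = 11·4603 + 6
13: 50639 = 13·3895 + 4
17: 50639 = 17·2978 + 13
19: 50639 = 19·2665 + 4
23: 50639 = 23·2201 + 16
29: 50639 = 29·1746 + 5
31: 50639 = 31·1633 + 16
37: 50639 = 37·1368 + 23
41: 50639 = 41·1235 + 4
43: 50639 = 43·1177 + 28
47: 50639 = 47·1077 + 20
53: 50639 = 53·955 + 24
59: 50639 = 59·858 + 17
61: 50639 = 61·830 + 9
67: 50639 = 67·755 + 54
71: 50639 = 71·713 + 16
73: 50639 = 73·693 + 50
79: 50639 = 79·641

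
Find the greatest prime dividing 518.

518 = 2 · 259
259 = 7 · 37
37 is prime.
So 518 = 2 · 7 · 37; the largest prime factor is 37.

37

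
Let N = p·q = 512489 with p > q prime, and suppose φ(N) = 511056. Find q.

677

φ(n) = (p−1)(q−1) = n − (p+q) + 1, so p + q = 512489 − 511056 + 1 = 1434.
p and q are the roots of t² − 1434t + 512489 = 0.
Discriminant: 1434² − 4·512489 = 2056356 − 2049956 = 6400; √6400 = 80.
q = (1434 − 80)/2 = 677, p = (1434 + 80)/2 = 757.
Check: 677 · 757 = 512489.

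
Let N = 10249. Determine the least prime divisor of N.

10249 is odd.
Digit sum 16, not divisible by 3.
Ends in 9: not divisible by 5.
7: 10249 = 7·1464 + 1
11: 10249 = 11·931 + 8
13: 10249 = 13·788 + 5
17: 10249 = 17·602 + 15
19: 10249 = 19·539 + 8
23: 10249 = 23·445 + 14
29: 10249 = 29·353 + 12
31: 10249 = 31·330 + 19
37: 10249 = 37·277

37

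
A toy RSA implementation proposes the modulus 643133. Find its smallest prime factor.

643133 is odd.
Digit sum 20, not divisible by 3.
Ends in 3: not divisible by 5.
7: 643133 = 7·91876 + 1
11: 643133 = 11·58466 + 7
13: 643133 = 13·49471 + 10
17: 643133 = 17·37831 + 6
19: 643133 = 19·33849 + 2
23: 643133 = 23·27962 + 7
29: 643133 = 29·22177

29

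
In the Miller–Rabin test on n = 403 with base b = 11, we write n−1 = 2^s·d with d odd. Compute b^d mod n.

403 − 1 = 402 = 2^1 · 201, so d = 201.
11^1 ≡ 11 (mod 403)
11^2 ≡ 11^2 = 121 ≡ 121 (mod 403)
11^4 ≡ 121^2 = 14641 ≡ 133 (mod 403)
11^8 ≡ 133^2 = 17689 ≡ 360 (mod 403)
11^16 ≡ 360^2 = 129600 ≡ 237 (mod 403)
11^32 ≡ 237^2 = 56169 ≡ 152 (mod 403)
11^64 ≡ 152^2 = 23104 ≡ 133 (mod 403)
11^128 ≡ 133^2 = 17689 ≡ 360 (mod 403)
201 = 128 + 64 + 8 + 1 in binary powers of 2.
So 11^201 ≡ 360 · 133 · 360 · 11 ≡ 151 (mod 403).
Squaring chain: 151; never reaches −1, so base 11 is a Miller–Rabin witness that 403 is composite.

151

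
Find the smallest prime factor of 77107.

83

77107 is odd.
Digit sum 22, not divisible by 3.
Ends in 7: not divisible by 5.
7: 77107 = 7·11015 + 2
11: 77107 = 11·7009 + 8
13: 77107 = 13·5931 + 4
17: 77107 = 17·4535 + 12
19: 77107 = 19·4058 + 5
23: 77107 = 23·3352 + 11
29: 77107 = 29·2658 + 25
31: 77107 = 31·2487 + 10
37: 77107 = 37·2083 + 36
41: 77107 = 41·1880 + 27
43: 77107 = 43·1793 + 8
47: 77107 = 47·1640 + 27
53: 77107 = 53·1454 + 45
59: 77107 = 59·1306 + 53
61: 77107 = 61·1264 + 3
67: 77107 = 67·1150 + 57
71: 77107 = 71·1086 + 1
73: 77107 = 73·1056 + 19
79: 77107 = 79·976 + 3
83: 77107 = 83·929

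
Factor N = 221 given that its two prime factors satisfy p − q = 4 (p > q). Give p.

17

Since p = q + 4, we have 221 = q(q + 4), so q² + 4q − 221 = 0.
Discriminant: 4² + 4·221 = 16 + 884 = 900; √900 = 30.
q = (−4 + 30)/2 = 13, and p = q + 4 = 17.
Check: 13 · 17 = 221.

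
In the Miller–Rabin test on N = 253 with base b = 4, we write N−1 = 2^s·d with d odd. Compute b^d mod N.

9

253 − 1 = 252 = 2^2 · 63, so d = 63.
4^1 ≡ 4 (mod 253)
4^2 ≡ 4^2 = 16 ≡ 16 (mod 253)
4^4 ≡ 16^2 = 256 ≡ 3 (mod 253)
4^8 ≡ 3^2 = 9 ≡ 9 (mod 253)
4^16 ≡ 9^2 = 81 ≡ 81 (mod 253)
4^32 ≡ 81^2 = 6561 ≡ 236 (mod 253)
63 = 32 + 16 + 8 + 4 + 2 + 1 in binary powers of 2.
So 4^63 ≡ 236 · 81 · 9 · 3 · 16 · 4 ≡ 9 (mod 253).
Squaring chain: 9 → 81; never reaches −1, so base 4 is a Miller–Rabin witness that 253 is composite.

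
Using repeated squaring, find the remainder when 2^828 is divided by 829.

1

2^1 ≡ 2 (mod 829)
2^2 ≡ 2^2 = 4 ≡ 4 (mod 829)
2^4 ≡ 4^2 = 16 ≡ 16 (mod 829)
2^8 ≡ 16^2 = 256 ≡ 256 (mod 829)
2^16 ≡ 256^2 = 65536 ≡ 45 (mod 829)
2^32 ≡ 45^2 = 2025 ≡ 367 (mod 829)
2^64 ≡ 367^2 = 134689 ≡ 391 (mod 829)
2^128 ≡ 391^2 = 152881 ≡ 345 (mod 829)
2^256 ≡ 345^2 = 119025 ≡ 478 (mod 829)
2^512 ≡ 478^2 = 228484 ≡ 509 (mod 829)
828 = 512 + 256 + 32 + 16 + 8 + 4 in binary powers of 2.
So 2^828 ≡ 509 · 478 · 367 · 45 · 256 · 16 ≡ 1 (mod 829).
Since the result is 1, base 2 gives no evidence that 829 is composite.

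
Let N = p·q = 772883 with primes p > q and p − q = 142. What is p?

Since p = q + 142, we have 772883 = q(q + 142), so q² + 142q − 772883 = 0.
Discriminant: 142² + 4·772883 = 20164 + 3091532 = 3111696; √3111696 = 1764.
q = (−142 + 1764)/2 = 811, and p = q + 142 = 953.
Check: 811 · 953 = 772883.

953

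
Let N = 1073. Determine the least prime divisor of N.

29

1073 is odd.
Digit sum 11, not divisible by 3.
Ends in 3: not divisible by 5.
7: 1073 = 7·153 + 2
11: 1073 = 11·97 + 6
13: 1073 = 13·82 + 7
17: 1073 = 17·63 + 2
19: 1073 = 19·56 + 9
23: 1073 = 23·46 + 15
29: 1073 = 29·37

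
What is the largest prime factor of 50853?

67

50853 = 3 · 16951
16951 = 11 · 1541
1541 = 23 · 67
67 is prime.
So 50853 = 3 · 11 · 23 · 67; the largest prime factor is 67.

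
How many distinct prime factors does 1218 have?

4

1218 = 2 · 609
609 = 3 · 203
203 = 7 · 29
1218 = 2 · 3 · 7 · 29, which has 4 distinct prime factors.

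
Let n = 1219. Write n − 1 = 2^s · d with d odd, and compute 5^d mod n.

1219 − 1 = 1218 = 2^1 · 609, so d = 609.
5^1 ≡ 5 (mod 1219)
5^2 ≡ 5^2 = 25 ≡ 25 (mod 1219)
5^4 ≡ 25^2 = 625 ≡ 625 (mod 1219)
5^8 ≡ 625^2 = 390625 ≡ 545 (mod 1219)
5^16 ≡ 545^2 = 297025 ≡ 808 (mod 1219)
5^32 ≡ 808^2 = 652864 ≡ 699 (mod 1219)
5^64 ≡ 699^2 = 488601 ≡ 1001 (mod 1219)
5^128 ≡ 1001^2 = 1002001 ≡ 1202 (mod 1219)
5^256 ≡ 1202^2 = 1444804 ≡ 289 (mod 1219)
5^512 ≡ 289^2 = 83521 ≡ 629 (mod 1219)
609 = 512 + 64 + 32 + 1 in binary powers of 2.
So 5^609 ≡ 629 · 1001 · 699 · 5 ≡ 1146 (mod 1219).
Squaring chain: 1146; never reaches −1, so base 5 is a Miller–Rabin witness that 1219 is composite.

1146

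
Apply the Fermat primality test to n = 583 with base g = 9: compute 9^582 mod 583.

9^1 ≡ 9 (mod 583)
9^2 ≡ 9^2 = 81 ≡ 81 (mod 583)
9^4 ≡ 81^2 = 6561 ≡ 148 (mod 583)
9^8 ≡ 148^2 = 21904 ≡ 333 (mod 583)
9^16 ≡ 333^2 = 110889 ≡ 119 (mod 583)
9^32 ≡ 119^2 = 14161 ≡ 169 (mod 583)
9^64 ≡ 169^2 = 28561 ≡ 577 (mod 583)
9^128 ≡ 577^2 = 332929 ≡ 36 (mod 583)
9^256 ≡ 36^2 = 1296 ≡ 130 (mod 583)
9^512 ≡ 130^2 = 16900 ≡ 576 (mod 583)
582 = 512 + 64 + 4 + 2 in binary powers of 2.
So 9^582 ≡ 576 · 577 · 148 · 81 ≡ 367 (mod 583).
Since 367 ≠ 1, base 9 is a Fermat witness: 583 is composite.

367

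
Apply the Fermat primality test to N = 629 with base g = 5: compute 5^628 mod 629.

5^1 ≡ 5 (mod 629)
5^2 ≡ 5^2 = 25 ≡ 25 (mod 629)
5^4 ≡ 25^2 = 625 ≡ 625 (mod 629)
5^8 ≡ 625^2 = 390625 ≡ 16 (mod 629)
5^16 ≡ 16^2 = 256 ≡ 256 (mod 629)
5^32 ≡ 256^2 = 65536 ≡ 120 (mod 629)
5^64 ≡ 120^2 = 14400 ≡ 562 (mod 629)
5^128 ≡ 562^2 = 315844 ≡ 86 (mod 629)
5^256 ≡ 86^2 = 7396 ≡ 477 (mod 629)
5^512 ≡ 477^2 = 227529 ≡ 460 (mod 629)
628 = 512 + 64 + 32 + 16 + 4 in binary powers of 2.
So 5^628 ≡ 460 · 562 · 120 · 256 · 625 ≡ 404 (mod 629).
Since 404 ≠ 1, base 5 is a Fermat witness: 629 is composite.

404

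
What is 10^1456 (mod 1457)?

10^1 ≡ 10 (mod 1457)
10^2 ≡ 10^2 = 100 ≡ 100 (mod 1457)
10^4 ≡ 100^2 = 10000 ≡ 1258 (mod 1457)
10^8 ≡ 1258^2 = 1582564 ≡ 262 (mod 1457)
10^16 ≡ 262^2 = 68644 ≡ 165 (mod 1457)
10^32 ≡ 165^2 = 27225 ≡ 999 (mod 1457)
10^64 ≡ 999^2 = 998001 ≡ 1413 (mod 1457)
10^128 ≡ 1413^2 = 1996569 ≡ 479 (mod 1457)
10^256 ≡ 479^2 = 229441 ≡ 692 (mod 1457)
10^512 ≡ 692^2 = 478864 ≡ 968 (mod 1457)
10^1024 ≡ 968^2 = 937024 ≡ 173 (mod 1457)
1456 = 1024 + 256 + 128 + 32 + 16 in binary powers of 2.
So 10^1456 ≡ 173 · 692 · 479 · 999 · 165 ≡ 754 (mod 1457).
Since 754 ≠ 1, base 10 is a Fermat witness: 1457 is composite.

754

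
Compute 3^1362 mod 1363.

3^1 ≡ 3 (mod 1363)
3^2 ≡ 3^2 = 9 ≡ 9 (mod 1363)
3^4 ≡ 9^2 = 81 ≡ 81 (mod 1363)
3^8 ≡ 81^2 = 6561 ≡ 1109 (mod 1363)
3^16 ≡ 1109^2 = 1229881 ≡ 455 (mod 1363)
3^32 ≡ 455^2 = 207025 ≡ 1212 (mod 1363)
3^64 ≡ 1212^2 = 1468944 ≡ 993 (mod 1363)
3^128 ≡ 993^2 = 986049 ≡ 600 (mod 1363)
3^256 ≡ 600^2 = 360000 ≡ 168 (mod 1363)
3^512 ≡ 168^2 = 28224 ≡ 964 (mod 1363)
3^1024 ≡ 964^2 = 929296 ≡ 1093 (mod 1363)
1362 = 1024 + 256 + 64 + 16 + 2 in binary powers of 2.
So 3^1362 ≡ 1093 · 168 · 993 · 455 · 9 ≡ 760 (mod 1363).
Since 760 ≠ 1, base 3 is a Fermat witness: 1363 is composite.

760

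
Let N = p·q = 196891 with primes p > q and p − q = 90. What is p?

491

Since p = q + 90, we have 196891 = q(q + 90), so q² + 90q − 196891 = 0.
Discriminant: 90² + 4·196891 = 8100 + 787564 = 795664; √795664 = 892.
q = (−90 + 892)/2 = 401, and p = q + 90 = 491.
Check: 401 · 491 = 196891.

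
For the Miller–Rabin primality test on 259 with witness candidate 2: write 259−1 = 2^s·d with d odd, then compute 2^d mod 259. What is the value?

29

259 − 1 = 258 = 2^1 · 129, so d = 129.
2^1 ≡ 2 (mod 259)
2^2 ≡ 2^2 = 4 ≡ 4 (mod 259)
2^4 ≡ 4^2 = 16 ≡ 16 (mod 259)
2^8 ≡ 16^2 = 256 ≡ 256 (mod 259)
2^16 ≡ 256^2 = 65536 ≡ 9 (mod 259)
2^32 ≡ 9^2 = 81 ≡ 81 (mod 259)
2^64 ≡ 81^2 = 6561 ≡ 86 (mod 259)
2^128 ≡ 86^2 = 7396 ≡ 144 (mod 259)
129 = 128 + 1 in binary powers of 2.
So 2^129 ≡ 144 · 2 ≡ 29 (mod 259).
Squaring chain: 29; never reaches −1, so base 2 is a Miller–Rabin witness that 259 is composite.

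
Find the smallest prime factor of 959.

959 is odd.
Digit sum 23, not divisible by 3.
Ends in 9: not divisible by 5.
7: 959 = 7·137

7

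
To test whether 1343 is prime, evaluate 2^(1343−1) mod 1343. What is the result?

914

2^1 ≡ 2 (mod 1343)
2^2 ≡ 2^2 = 4 ≡ 4 (mod 1343)
2^4 ≡ 4^2 = 16 ≡ 16 (mod 1343)
2^8 ≡ 16^2 = 256 ≡ 256 (mod 1343)
2^16 ≡ 256^2 = 65536 ≡ 1072 (mod 1343)
2^32 ≡ 1072^2 = 1149184 ≡ 919 (mod 1343)
2^64 ≡ 919^2 = 844561 ≡ 1157 (mod 1343)
2^128 ≡ 1157^2 = 1338649 ≡ 1021 (mod 1343)
2^256 ≡ 1021^2 = 1042441 ≡ 273 (mod 1343)
2^512 ≡ 273^2 = 74529 ≡ 664 (mod 1343)
2^1024 ≡ 664^2 = 440896 ≡ 392 (mod 1343)
1342 = 1024 + 256 + 32 + 16 + 8 + 4 + 2 in binary powers of 2.
So 2^1342 ≡ 392 · 273 · 919 · 1072 · 256 · 16 · 4 ≡ 914 (mod 1343).
Since 914 ≠ 1, base 2 is a Fermat witness: 1343 is composite.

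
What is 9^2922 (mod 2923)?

417

9^1 ≡ 9 (mod 2923)
9^2 ≡ 9^2 = 81 ≡ 81 (mod 2923)
9^4 ≡ 81^2 = 6561 ≡ 715 (mod 2923)
9^8 ≡ 715^2 = 511225 ≡ 2623 (mod 2923)
9^16 ≡ 2623^2 = 6880129 ≡ 2310 (mod 2923)
9^32 ≡ 2310^2 = 5336100 ≡ 1625 (mod 2923)
9^64 ≡ 1625^2 = 2640625 ≡ 1156 (mod 2923)
9^128 ≡ 1156^2 = 1336336 ≡ 525 (mod 2923)
9^256 ≡ 525^2 = 275625 ≡ 863 (mod 2923)
9^512 ≡ 863^2 = 744769 ≡ 2327 (mod 2923)
9^1024 ≡ 2327^2 = 5414929 ≡ 1533 (mod 2923)
9^2048 ≡ 1533^2 = 2350089 ≡ 2920 (mod 2923)
2922 = 2048 + 512 + 256 + 64 + 32 + 8 + 2 in binary powers of 2.
So 9^2922 ≡ 2920 · 2327 · 863 · 1156 · 1625 · 2623 · 81 ≡ 417 (mod 2923).
Since 417 ≠ 1, base 9 is a Fermat witness: 2923 is composite.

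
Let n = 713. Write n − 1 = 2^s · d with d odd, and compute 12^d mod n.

633

713 − 1 = 712 = 2^3 · 89, so d = 89.
12^1 ≡ 12 (mod 713)
12^2 ≡ 12^2 = 144 ≡ 144 (mod 713)
12^4 ≡ 144^2 = 20736 ≡ 59 (mod 713)
12^8 ≡ 59^2 = 3481 ≡ 629 (mod 713)
12^16 ≡ 629^2 = 395641 ≡ 639 (mod 713)
12^32 ≡ 639^2 = 408321 ≡ 485 (mod 713)
12^64 ≡ 485^2 = 235225 ≡ 648 (mod 713)
89 = 64 + 16 + 8 + 1 in binary powers of 2.
So 12^89 ≡ 648 · 639 · 629 · 12 ≡ 633 (mod 713).
Squaring chain: 633 → 696 → 289; never reaches −1, so base 12 is a Miller–Rabin witness that 713 is composite.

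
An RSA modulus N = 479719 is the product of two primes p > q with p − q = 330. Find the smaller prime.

Since p = q + 330, we have 479719 = q(q + 330), so q² + 330q − 479719 = 0.
Discriminant: 330² + 4·479719 = 108900 + 1918876 = 2027776; √2027776 = 1424.
q = (−330 + 1424)/2 = 547, and p = q + 330 = 877.
Check: 547 · 877 = 479719.

547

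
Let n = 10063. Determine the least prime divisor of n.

29

10063 is odd.
Digit sum 10, not divisible by 3.
Ends in 3: not divisible by 5.
7: 10063 = 7·1437 + 4
11: 10063 = 11·914 + 9
13: 10063 = 13·774 + 1
17: 10063 = 17·591 + 16
19: 10063 = 19·529 + 12
23: 10063 = 23·437 + 12
29: 10063 = 29·347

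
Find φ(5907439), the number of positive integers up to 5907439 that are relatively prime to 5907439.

Factor: 5907439 = 157 · 191 · 197.
φ(5907439) = (157−1) · (191−1) · (197−1) = 156 · 190 · 196 = 5809440.

5809440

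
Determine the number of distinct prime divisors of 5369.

5369 = 7 · 767
767 = 13 · 59
5369 = 7 · 13 · 59, which has 3 distinct prime factors.

3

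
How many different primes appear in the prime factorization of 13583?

13583 = 17^2 · 47
13583 = 17^2 · 47, which has 2 distinct prime factors.

2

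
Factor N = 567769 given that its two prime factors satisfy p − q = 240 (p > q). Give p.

Since p = q + 240, we have 567769 = q(q + 240), so q² + 240q − 567769 = 0.
Discriminant: 240² + 4·567769 = 57600 + 2271076 = 2328676; √2328676 = 1526.
q = (−240 + 1526)/2 = 643, and p = q + 240 = 883.
Check: 643 · 883 = 567769.

883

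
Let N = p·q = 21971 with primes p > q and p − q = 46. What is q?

Since p = q + 46, we have 21971 = q(q + 46), so q² + 46q − 21971 = 0.
Discriminant: 46² + 4·21971 = 2116 + 87884 = 90000; √90000 = 300.
q = (−46 + 300)/2 = 127, and p = q + 46 = 173.
Check: 127 · 173 = 21971.

127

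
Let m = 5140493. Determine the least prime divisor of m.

5140493 is odd.
Digit sum 26, not divisible by 3.
Ends in 3: not divisible by 5.
7: 5140493 = 7·734356 + 1
11: 5140493 = 11·467317 + 6
13: 5140493 = 13·395422 + 7
17: 5140493 = 17·302381 + 16
19: 5140493 = 19·270552 + 5
23: 5140493 = 23·223499 + 16
29: 5140493 = 29·177258 + 11
31: 5140493 = 31·165822 + 11
37: 5140493 = 37·138932 + 9
41: 5140493 = 41·125377 + 36
43: 5140493 = 43·119546 + 15
47: 5140493 = 47·109372 + 9
53: 5140493 = 53·96990 + 23
59: 5140493 = 59·87127

59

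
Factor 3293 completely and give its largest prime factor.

3293 = 37 · 89
89 is prime.
So 3293 = 37 · 89; the largest prime factor is 89.

89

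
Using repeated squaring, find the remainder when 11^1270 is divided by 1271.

811

11^1 ≡ 11 (mod 1271)
11^2 ≡ 11^2 = 121 ≡ 121 (mod 1271)
11^4 ≡ 121^2 = 14641 ≡ 660 (mod 1271)
11^8 ≡ 660^2 = 435600 ≡ 918 (mod 1271)
11^16 ≡ 918^2 = 842724 ≡ 51 (mod 1271)
11^32 ≡ 51^2 = 2601 ≡ 59 (mod 1271)
11^64 ≡ 59^2 = 3481 ≡ 939 (mod 1271)
11^128 ≡ 939^2 = 881721 ≡ 918 (mod 1271)
11^256 ≡ 918^2 = 842724 ≡ 51 (mod 1271)
11^512 ≡ 51^2 = 2601 ≡ 59 (mod 1271)
11^1024 ≡ 59^2 = 3481 ≡ 939 (mod 1271)
1270 = 1024 + 128 + 64 + 32 + 16 + 4 + 2 in binary powers of 2.
So 11^1270 ≡ 939 · 918 · 939 · 59 · 51 · 660 · 121 ≡ 811 (mod 1271).
Since 811 ≠ 1, base 11 is a Fermat witness: 1271 is composite.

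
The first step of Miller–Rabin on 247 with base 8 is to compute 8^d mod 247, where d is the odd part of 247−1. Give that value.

18

247 − 1 = 246 = 2^1 · 123, so d = 123.
8^1 ≡ 8 (mod 247)
8^2 ≡ 8^2 = 64 ≡ 64 (mod 247)
8^4 ≡ 64^2 = 4096 ≡ 144 (mod 247)
8^8 ≡ 144^2 = 20736 ≡ 235 (mod 247)
8^16 ≡ 235^2 = 55225 ≡ 144 (mod 247)
8^32 ≡ 144^2 = 20736 ≡ 235 (mod 247)
8^64 ≡ 235^2 = 55225 ≡ 144 (mod 247)
123 = 64 + 32 + 16 + 8 + 2 + 1 in binary powers of 2.
So 8^123 ≡ 144 · 235 · 144 · 235 · 64 · 8 ≡ 18 (mod 247).
Squaring chain: 18; never reaches −1, so base 8 is a Miller–Rabin witness that 247 is composite.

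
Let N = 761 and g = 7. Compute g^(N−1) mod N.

7^1 ≡ 7 (mod 761)
7^2 ≡ 7^2 = 49 ≡ 49 (mod 761)
7^4 ≡ 49^2 = 2401 ≡ 118 (mod 761)
7^8 ≡ 118^2 = 13924 ≡ 226 (mod 761)
7^16 ≡ 226^2 = 51076 ≡ 89 (mod 761)
7^32 ≡ 89^2 = 7921 ≡ 311 (mod 761)
7^64 ≡ 311^2 = 96721 ≡ 74 (mod 761)
7^128 ≡ 74^2 = 5476 ≡ 149 (mod 761)
7^256 ≡ 149^2 = 22201 ≡ 132 (mod 761)
7^512 ≡ 132^2 = 17424 ≡ 682 (mod 761)
760 = 512 + 128 + 64 + 32 + 16 + 8 in binary powers of 2.
So 7^760 ≡ 682 · 149 · 74 · 311 · 89 · 226 ≡ 1 (mod 761).
Since the result is 1, base 7 gives no evidence that 761 is composite.

1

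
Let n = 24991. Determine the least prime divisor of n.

24991 is odd.
Digit sum 25, not divisible by 3.
Ends in 1: not divisible by 5.
7: 24991 = 7·3570 + 1
11: 24991 = 11·2271 + 10
13: 24991 = 13·1922 + 5
17: 24991 = 17·1470 + 1
19: 24991 = 19·1315 + 6
23: 24991 = 23·1086 + 13
29: 24991 = 29·861 + 22
31: 24991 = 31·806 + 5
37: 24991 = 37·675 + 16
41: 24991 = 41·609 + 22
43: 24991 = 43·581 + 8
47: 24991 = 47·531 + 34
53: 24991 = 53·471 + 28
59: 24991 = 59·423 + 34
61: 24991 = 61·409 + 42
67: 24991 = 67·373

67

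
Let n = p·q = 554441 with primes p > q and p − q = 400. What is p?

Since p = q + 400, we have 554441 = q(q + 400), so q² + 400q − 554441 = 0.
Discriminant: 400² + 4·554441 = 160000 + 2217764 = 2377764; √2377764 = 1542.
q = (−400 + 1542)/2 = 571, and p = q + 400 = 971.
Check: 571 · 971 = 554441.

971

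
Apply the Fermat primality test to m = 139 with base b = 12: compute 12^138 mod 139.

12^1 ≡ 12 (mod 139)
12^2 ≡ 12^2 = 144 ≡ 5 (mod 139)
12^4 ≡ 5^2 = 25 ≡ 25 (mod 139)
12^8 ≡ 25^2 = 625 ≡ 69 (mod 139)
12^16 ≡ 69^2 = 4761 ≡ 35 (mod 139)
12^32 ≡ 35^2 = 1225 ≡ 113 (mod 139)
12^64 ≡ 113^2 = 12769 ≡ 120 (mod 139)
12^128 ≡ 120^2 = 14400 ≡ 83 (mod 139)
138 = 128 + 8 + 2 in binary powers of 2.
So 12^138 ≡ 83 · 69 · 5 ≡ 1 (mod 139).
Since the result is 1, base 12 gives no evidence that 139 is composite.

1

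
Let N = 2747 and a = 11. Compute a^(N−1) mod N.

1320

11^1 ≡ 11 (mod 2747)
11^2 ≡ 11^2 = 121 ≡ 121 (mod 2747)
11^4 ≡ 121^2 = 14641 ≡ 906 (mod 2747)
11^8 ≡ 906^2 = 820836 ≡ 2230 (mod 2747)
11^16 ≡ 2230^2 = 4972900 ≡ 830 (mod 2747)
11^32 ≡ 830^2 = 688900 ≡ 2150 (mod 2747)
11^64 ≡ 2150^2 = 4622500 ≡ 2046 (mod 2747)
11^128 ≡ 2046^2 = 4186116 ≡ 2435 (mod 2747)
11^256 ≡ 2435^2 = 5929225 ≡ 1199 (mod 2747)
11^512 ≡ 1199^2 = 1437601 ≡ 920 (mod 2747)
11^1024 ≡ 920^2 = 846400 ≡ 324 (mod 2747)
11^2048 ≡ 324^2 = 104976 ≡ 590 (mod 2747)
2746 = 2048 + 512 + 128 + 32 + 16 + 8 + 2 in binary powers of 2.
So 11^2746 ≡ 590 · 920 · 2435 · 2150 · 830 · 2230 · 121 ≡ 1320 (mod 2747).
Since 1320 ≠ 1, base 11 is a Fermat witness: 2747 is composite.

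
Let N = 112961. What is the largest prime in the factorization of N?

71

112961 = 37 · 3053
3053 = 43 · 71
71 is prime.
So 112961 = 37 · 43 · 71; the largest prime factor is 71.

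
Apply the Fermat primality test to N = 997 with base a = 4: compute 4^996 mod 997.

4^1 ≡ 4 (mod 997)
4^2 ≡ 4^2 = 16 ≡ 16 (mod 997)
4^4 ≡ 16^2 = 256 ≡ 256 (mod 997)
4^8 ≡ 256^2 = 65536 ≡ 731 (mod 997)
4^16 ≡ 731^2 = 534361 ≡ 966 (mod 997)
4^32 ≡ 966^2 = 933156 ≡ 961 (mod 997)
4^64 ≡ 961^2 = 923521 ≡ 299 (mod 997)
4^128 ≡ 299^2 = 89401 ≡ 668 (mod 997)
4^256 ≡ 668^2 = 446224 ≡ 565 (mod 997)
4^512 ≡ 565^2 = 319225 ≡ 185 (mod 997)
996 = 512 + 256 + 128 + 64 + 32 + 4 in binary powers of 2.
So 4^996 ≡ 185 · 565 · 668 · 299 · 961 · 256 ≡ 1 (mod 997).
Since the result is 1, base 4 gives no evidence that 997 is composite.

1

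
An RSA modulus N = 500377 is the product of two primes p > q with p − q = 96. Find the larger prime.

757

Since p = q + 96, we have 500377 = q(q + 96), so q² + 96q − 500377 = 0.
Discriminant: 96² + 4·500377 = 9216 + 2001508 = 2010724; √2010724 = 1418.
q = (−96 + 1418)/2 = 661, and p = q + 96 = 757.
Check: 661 · 757 = 500377.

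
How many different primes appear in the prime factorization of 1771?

1771 = 7 · 253
253 = 11 · 23
1771 = 7 · 11 · 23, which has 3 distinct prime factors.

3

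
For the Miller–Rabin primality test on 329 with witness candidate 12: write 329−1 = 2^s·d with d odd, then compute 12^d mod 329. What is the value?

329 − 1 = 328 = 2^3 · 41, so d = 41.
12^1 ≡ 12 (mod 329)
12^2 ≡ 12^2 = 144 ≡ 144 (mod 329)
12^4 ≡ 144^2 = 20736 ≡ 9 (mod 329)
12^8 ≡ 9^2 = 81 ≡ 81 (mod 329)
12^16 ≡ 81^2 = 6561 ≡ 310 (mod 329)
12^32 ≡ 310^2 = 96100 ≡ 32 (mod 329)
41 = 32 + 8 + 1 in binary powers of 2.
So 12^41 ≡ 32 · 81 · 12 ≡ 178 (mod 329).
Squaring chain: 178 → 100 → 130; never reaches −1, so base 12 is a Miller–Rabin witness that 329 is composite.

178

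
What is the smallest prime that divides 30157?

30157 is odd.
Digit sum 16, not divisible by 3.
Ends in 7: not divisible by 5.
7: 30157 = 7·4308 + 1
11: 30157 = 11·2741 + 6
13: 30157 = 13·2319 + 10
17: 30157 = 17·1773 + 16
19: 30157 = 19·1587 + 4
23: 30157 = 23·1311 + 4
29: 30157 = 29·1039 + 26
31: 30157 = 31·972 + 25
37: 30157 = 37·815 + 2
41: 30157 = 41·735 + 22
43: 30157 = 43·701 + 14
47: 30157 = 47·641 + 30
53: 30157 = 53·569

53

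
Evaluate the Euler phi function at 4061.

3900

Factor: 4061 = 31 · 131.
φ(4061) = (31−1) · (131−1) = 30 · 130 = 3900.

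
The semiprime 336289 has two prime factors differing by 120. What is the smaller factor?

523

Since p = q + 120, we have 336289 = q(q + 120), so q² + 120q − 336289 = 0.
Discriminant: 120² + 4·336289 = 14400 + 1345156 = 1359556; √1359556 = 1166.
q = (−120 + 1166)/2 = 523, and p = q + 120 = 643.
Check: 523 · 643 = 336289.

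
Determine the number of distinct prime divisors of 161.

2

161 = 7 · 23
161 = 7 · 23, which has 2 distinct prime factors.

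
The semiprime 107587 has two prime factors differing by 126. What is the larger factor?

397

Since p = q + 126, we have 107587 = q(q + 126), so q² + 126q − 107587 = 0.
Discriminant: 126² + 4·107587 = 15876 + 430348 = 446224; √446224 = 668.
q = (−126 + 668)/2 = 271, and p = q + 126 = 397.
Check: 271 · 397 = 107587.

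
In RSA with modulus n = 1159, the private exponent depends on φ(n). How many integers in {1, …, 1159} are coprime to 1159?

1080

Factor: 1159 = 19 · 61.
φ(1159) = (19−1) · (61−1) = 18 · 60 = 1080.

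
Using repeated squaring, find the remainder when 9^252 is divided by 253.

202

9^1 ≡ 9 (mod 253)
9^2 ≡ 9^2 = 81 ≡ 81 (mod 253)
9^4 ≡ 81^2 = 6561 ≡ 236 (mod 253)
9^8 ≡ 236^2 = 55696 ≡ 36 (mod 253)
9^16 ≡ 36^2 = 1296 ≡ 31 (mod 253)
9^32 ≡ 31^2 = 961 ≡ 202 (mod 253)
9^64 ≡ 202^2 = 40804 ≡ 71 (mod 253)
9^128 ≡ 71^2 = 5041 ≡ 234 (mod 253)
252 = 128 + 64 + 32 + 16 + 8 + 4 in binary powers of 2.
So 9^252 ≡ 234 · 71 · 202 · 31 · 36 · 236 ≡ 202 (mod 253).
Since 202 ≠ 1, base 9 is a Fermat witness: 253 is composite.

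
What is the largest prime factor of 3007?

97

3007 = 31 · 97
97 is prime.
So 3007 = 31 · 97; the largest prime factor is 97.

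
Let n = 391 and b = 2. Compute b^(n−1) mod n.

2^1 ≡ 2 (mod 391)
2^2 ≡ 2^2 = 4 ≡ 4 (mod 391)
2^4 ≡ 4^2 = 16 ≡ 16 (mod 391)
2^8 ≡ 16^2 = 256 ≡ 256 (mod 391)
2^16 ≡ 256^2 = 65536 ≡ 239 (mod 391)
2^32 ≡ 239^2 = 57121 ≡ 35 (mod 391)
2^64 ≡ 35^2 = 1225 ≡ 52 (mod 391)
2^128 ≡ 52^2 = 2704 ≡ 358 (mod 391)
2^256 ≡ 358^2 = 128164 ≡ 307 (mod 391)
390 = 256 + 128 + 4 + 2 in binary powers of 2.
So 2^390 ≡ 307 · 358 · 16 · 4 ≡ 285 (mod 391).
Since 285 ≠ 1, base 2 is a Fermat witness: 391 is composite.

285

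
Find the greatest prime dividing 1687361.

1687361 = 13 · 129797
129797 = 31 · 4187
4187 = 53 · 79
79 is prime.
So 1687361 = 13 · 31 · 53 · 79; the largest prime factor is 79.

79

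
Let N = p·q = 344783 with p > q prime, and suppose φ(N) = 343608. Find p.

φ(n) = (p−1)(q−1) = n − (p+q) + 1, so p + q = 344783 − 343608 + 1 = 1176.
p and q are the roots of t² − 1176t + 344783 = 0.
Discriminant: 1176² − 4·344783 = 1382976 − 1379132 = 3844; √3844 = 62.
q = (1176 − 62)/2 = 557, p = (1176 + 62)/2 = 619.
Check: 557 · 619 = 344783.

619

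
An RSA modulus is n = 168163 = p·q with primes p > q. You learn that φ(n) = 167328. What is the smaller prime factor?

φ(n) = (p−1)(q−1) = n − (p+q) + 1, so p + q = 168163 − 167328 + 1 = 836.
p and q are the roots of t² − 836t + 168163 = 0.
Discriminant: 836² − 4·168163 = 698896 − 672652 = 26244; √26244 = 162.
q = (836 − 162)/2 = 337, p = (836 + 162)/2 = 499.
Check: 337 · 499 = 168163.

337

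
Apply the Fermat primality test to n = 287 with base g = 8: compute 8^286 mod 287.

8^1 ≡ 8 (mod 287)
8^2 ≡ 8^2 = 64 ≡ 64 (mod 287)
8^4 ≡ 64^2 = 4096 ≡ 78 (mod 287)
8^8 ≡ 78^2 = 6084 ≡ 57 (mod 287)
8^16 ≡ 57^2 = 3249 ≡ 92 (mod 287)
8^32 ≡ 92^2 = 8464 ≡ 141 (mod 287)
8^64 ≡ 141^2 = 19881 ≡ 78 (mod 287)
8^128 ≡ 78^2 = 6084 ≡ 57 (mod 287)
8^256 ≡ 57^2 = 3249 ≡ 92 (mod 287)
286 = 256 + 16 + 8 + 4 + 2 in binary powers of 2.
So 8^286 ≡ 92 · 92 · 57 · 78 · 64 ≡ 113 (mod 287).
Since 113 ≠ 1, base 8 is a Fermat witness: 287 is composite.

113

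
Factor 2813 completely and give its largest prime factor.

2813 = 29 · 97
97 is prime.
So 2813 = 29 · 97; the largest prime factor is 97.

97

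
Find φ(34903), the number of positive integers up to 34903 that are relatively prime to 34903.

29880

Factor: 34903 = 11 · 19 · 167.
φ(34903) = (11−1) · (19−1) · (167−1) = 10 · 18 · 166 = 29880.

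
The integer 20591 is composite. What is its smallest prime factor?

20591 is odd.
Digit sum 17, not divisible by 3.
Ends in 1: not divisible by 5.
7: 20591 = 7·2941 + 4
11: 20591 = 11·1871 + 10
13: 20591 = 13·1583 + 12
17: 20591 = 17·1211 + 4
19: 20591 = 19·1083 + 14
23: 20591 = 23·895 + 6
29: 20591 = 29·710 + 1
31: 20591 = 31·664 + 7
37: 20591 = 37·556 + 19
41: 20591 = 41·502 + 9
43: 20591 = 43·478 + 37
47: 20591 = 47·438 + 5
53: 20591 = 53·388 + 27
59: 20591 = 59·349

59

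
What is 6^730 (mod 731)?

49

6^1 ≡ 6 (mod 731)
6^2 ≡ 6^2 = 36 ≡ 36 (mod 731)
6^4 ≡ 36^2 = 1296 ≡ 565 (mod 731)
6^8 ≡ 565^2 = 319225 ≡ 509 (mod 731)
6^16 ≡ 509^2 = 259081 ≡ 307 (mod 731)
6^32 ≡ 307^2 = 94249 ≡ 681 (mod 731)
6^64 ≡ 681^2 = 463761 ≡ 307 (mod 731)
6^128 ≡ 307^2 = 94249 ≡ 681 (mod 731)
6^256 ≡ 681^2 = 463761 ≡ 307 (mod 731)
6^512 ≡ 307^2 = 94249 ≡ 681 (mod 731)
730 = 512 + 128 + 64 + 16 + 8 + 2 in binary powers of 2.
So 6^730 ≡ 681 · 681 · 307 · 307 · 509 · 36 ≡ 49 (mod 731).
Since 49 ≠ 1, base 6 is a Fermat witness: 731 is composite.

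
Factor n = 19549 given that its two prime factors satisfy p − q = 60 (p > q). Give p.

173

Since p = q + 60, we have 19549 = q(q + 60), so q² + 60q − 19549 = 0.
Discriminant: 60² + 4·19549 = 3600 + 78196 = 81796; √81796 = 286.
q = (−60 + 286)/2 = 113, and p = q + 60 = 173.
Check: 113 · 173 = 19549.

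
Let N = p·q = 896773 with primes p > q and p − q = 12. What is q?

941

Since p = q + 12, we have 896773 = q(q + 12), so q² + 12q − 896773 = 0.
Discriminant: 12² + 4·896773 = 144 + 3587092 = 3587236; √3587236 = 1894.
q = (−12 + 1894)/2 = 941, and p = q + 12 = 953.
Check: 941 · 953 = 896773.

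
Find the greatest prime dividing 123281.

61

123281 = 43 · 2867
2867 = 47 · 61
61 is prime.
So 123281 = 43 · 47 · 61; the largest prime factor is 61.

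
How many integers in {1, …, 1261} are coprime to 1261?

Factor: 1261 = 13 · 97.
φ(1261) = (13−1) · (97−1) = 12 · 96 = 1152.

1152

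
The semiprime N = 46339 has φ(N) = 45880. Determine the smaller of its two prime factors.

149

φ(n) = (p−1)(q−1) = n − (p+q) + 1, so p + q = 46339 − 45880 + 1 = 460.
p and q are the roots of t² − 460t + 46339 = 0.
Discriminant: 460² − 4·46339 = 211600 − 185356 = 26244; √26244 = 162.
q = (460 − 162)/2 = 149, p = (460 + 162)/2 = 311.
Check: 149 · 311 = 46339.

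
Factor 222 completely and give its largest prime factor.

37

222 = 2 · 111
111 = 3 · 37
37 is prime.
So 222 = 2 · 3 · 37; the largest prime factor is 37.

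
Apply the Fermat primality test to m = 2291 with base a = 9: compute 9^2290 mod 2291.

426

9^1 ≡ 9 (mod 2291)
9^2 ≡ 9^2 = 81 ≡ 81 (mod 2291)
9^4 ≡ 81^2 = 6561 ≡ 1979 (mod 2291)
9^8 ≡ 1979^2 = 3916441 ≡ 1122 (mod 2291)
9^16 ≡ 1122^2 = 1258884 ≡ 1125 (mod 2291)
9^32 ≡ 1125^2 = 1265625 ≡ 993 (mod 2291)
9^64 ≡ 993^2 = 986049 ≡ 919 (mod 2291)
9^128 ≡ 919^2 = 844561 ≡ 1473 (mod 2291)
9^256 ≡ 1473^2 = 2169729 ≡ 152 (mod 2291)
9^512 ≡ 152^2 = 23104 ≡ 194 (mod 2291)
9^1024 ≡ 194^2 = 37636 ≡ 980 (mod 2291)
9^2048 ≡ 980^2 = 960400 ≡ 471 (mod 2291)
2290 = 2048 + 128 + 64 + 32 + 16 + 2 in binary powers of 2.
So 9^2290 ≡ 471 · 1473 · 919 · 993 · 1125 · 81 ≡ 426 (mod 2291).
Since 426 ≠ 1, base 9 is a Fermat witness: 2291 is composite.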